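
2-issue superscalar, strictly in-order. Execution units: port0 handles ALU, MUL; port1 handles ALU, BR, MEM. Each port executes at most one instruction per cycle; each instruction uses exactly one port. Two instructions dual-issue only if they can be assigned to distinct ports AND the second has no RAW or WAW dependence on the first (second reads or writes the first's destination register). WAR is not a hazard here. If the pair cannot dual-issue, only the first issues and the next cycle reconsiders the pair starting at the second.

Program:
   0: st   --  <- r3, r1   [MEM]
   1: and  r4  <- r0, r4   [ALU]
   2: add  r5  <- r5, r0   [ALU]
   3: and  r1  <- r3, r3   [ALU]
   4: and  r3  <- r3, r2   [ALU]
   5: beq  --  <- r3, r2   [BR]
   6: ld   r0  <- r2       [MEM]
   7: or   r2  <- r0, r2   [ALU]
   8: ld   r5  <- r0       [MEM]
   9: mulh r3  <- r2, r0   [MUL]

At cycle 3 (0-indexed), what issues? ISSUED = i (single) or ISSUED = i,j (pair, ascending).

0. st.MEM;and.ALU @i0+i1  | 2-wide
1. add.ALU;and.ALU @i2+i3  | 2-wide
2. and.ALU @i4  | RAW r3
3. beq.BR @i5  | no-port BR/MEM
4. ld.MEM @i6  | RAW r0
5. or.ALU;ld.MEM @i7+i8  | 2-wide
6. mulh.MUL @i9  | tail

ISSUED = 5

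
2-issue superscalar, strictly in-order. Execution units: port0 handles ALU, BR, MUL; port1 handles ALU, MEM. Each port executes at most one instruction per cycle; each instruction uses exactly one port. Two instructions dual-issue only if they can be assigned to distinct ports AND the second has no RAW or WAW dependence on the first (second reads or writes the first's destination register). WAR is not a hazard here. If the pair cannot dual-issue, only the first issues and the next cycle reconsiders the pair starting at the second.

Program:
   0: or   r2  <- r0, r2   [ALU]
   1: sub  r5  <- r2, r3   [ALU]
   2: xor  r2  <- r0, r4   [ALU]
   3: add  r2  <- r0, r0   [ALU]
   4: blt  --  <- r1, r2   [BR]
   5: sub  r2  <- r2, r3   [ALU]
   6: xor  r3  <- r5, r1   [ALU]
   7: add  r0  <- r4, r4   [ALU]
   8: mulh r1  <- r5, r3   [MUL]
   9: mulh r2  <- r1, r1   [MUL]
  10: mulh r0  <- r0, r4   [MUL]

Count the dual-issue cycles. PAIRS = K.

PAIRS = 3

t=0 i0:or.ALU ; RAW r2
t=1 i1&i2:sub.ALU+xor.ALU ; pair
t=2 i3:add.ALU ; RAW r2
t=3 i4&i5:blt.BR+sub.ALU ; pair
t=4 i6&i7:xor.ALU+add.ALU ; pair
t=5 i8:mulh.MUL ; no-port MUL/MUL
t=6 i9:mulh.MUL ; no-port MUL/MUL
t=7 i10:mulh.MUL ; tail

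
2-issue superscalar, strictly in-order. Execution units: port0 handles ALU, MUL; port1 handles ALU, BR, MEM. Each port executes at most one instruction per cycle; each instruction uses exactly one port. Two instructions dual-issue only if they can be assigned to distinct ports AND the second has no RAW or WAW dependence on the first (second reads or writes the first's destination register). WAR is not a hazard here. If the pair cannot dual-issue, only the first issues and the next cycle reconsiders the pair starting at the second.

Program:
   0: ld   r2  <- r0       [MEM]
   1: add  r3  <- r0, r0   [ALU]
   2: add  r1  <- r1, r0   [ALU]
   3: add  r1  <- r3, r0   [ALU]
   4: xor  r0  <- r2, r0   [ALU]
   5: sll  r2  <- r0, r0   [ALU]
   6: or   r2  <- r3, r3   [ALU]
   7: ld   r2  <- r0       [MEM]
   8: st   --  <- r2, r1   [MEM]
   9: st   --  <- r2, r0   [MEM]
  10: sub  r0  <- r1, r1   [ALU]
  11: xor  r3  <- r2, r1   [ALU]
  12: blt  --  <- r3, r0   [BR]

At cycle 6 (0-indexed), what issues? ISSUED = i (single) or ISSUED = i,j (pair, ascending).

  cy0 -> i0&i1 (ld;add) pair
  cy1 -> i2 (add) WAW r1
  cy2 -> i3&i4 (add;xor) pair
  cy3 -> i5 (sll) WAW r2
  cy4 -> i6 (or) WAW r2
  cy5 -> i7 (ld) no-port MEM/MEM
  cy6 -> i8 (st) no-port MEM/MEM
  cy7 -> i9&i10 (st;sub) pair
  cy8 -> i11 (xor) RAW r3
  cy9 -> i12 (blt) tail

ISSUED = 8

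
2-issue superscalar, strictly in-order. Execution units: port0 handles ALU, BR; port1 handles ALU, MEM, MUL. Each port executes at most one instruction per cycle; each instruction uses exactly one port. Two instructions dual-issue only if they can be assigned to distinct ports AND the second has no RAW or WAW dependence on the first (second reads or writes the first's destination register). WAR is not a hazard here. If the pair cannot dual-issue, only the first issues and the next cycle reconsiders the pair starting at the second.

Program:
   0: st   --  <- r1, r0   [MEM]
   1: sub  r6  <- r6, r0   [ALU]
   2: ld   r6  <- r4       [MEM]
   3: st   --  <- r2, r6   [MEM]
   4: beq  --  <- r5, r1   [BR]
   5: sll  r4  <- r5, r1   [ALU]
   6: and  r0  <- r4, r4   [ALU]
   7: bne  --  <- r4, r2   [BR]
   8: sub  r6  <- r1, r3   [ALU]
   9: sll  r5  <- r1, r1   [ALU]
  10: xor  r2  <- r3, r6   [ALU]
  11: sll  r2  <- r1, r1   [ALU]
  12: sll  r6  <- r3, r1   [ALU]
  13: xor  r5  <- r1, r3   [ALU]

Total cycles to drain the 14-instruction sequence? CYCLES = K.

0. st.MEM sub.ALU @i0,i1  | dual
1. ld.MEM @i2  | no-port MEM/MEM
2. st.MEM beq.BR @i3,i4  | dual
3. sll.ALU @i5  | RAW r4
4. and.ALU bne.BR @i6,i7  | dual
5. sub.ALU sll.ALU @i8,i9  | dual
6. xor.ALU @i10  | WAW r2
7. sll.ALU sll.ALU @i11,i12  | dual
8. xor.ALU @i13  | tail

CYCLES = 9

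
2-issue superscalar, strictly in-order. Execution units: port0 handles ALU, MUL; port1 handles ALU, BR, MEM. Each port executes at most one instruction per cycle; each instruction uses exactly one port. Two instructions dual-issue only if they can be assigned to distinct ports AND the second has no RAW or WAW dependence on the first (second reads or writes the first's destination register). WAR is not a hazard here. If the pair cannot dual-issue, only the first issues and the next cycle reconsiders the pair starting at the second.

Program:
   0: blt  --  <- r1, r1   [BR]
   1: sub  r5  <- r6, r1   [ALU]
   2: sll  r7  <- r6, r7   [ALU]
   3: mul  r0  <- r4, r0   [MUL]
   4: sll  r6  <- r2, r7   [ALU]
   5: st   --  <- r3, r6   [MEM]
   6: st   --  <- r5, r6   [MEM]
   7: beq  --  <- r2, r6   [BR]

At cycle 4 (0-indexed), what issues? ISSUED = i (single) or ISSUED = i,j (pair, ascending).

ISSUED = 6

#0 head=0: blt;sub i0&i1 2-wide
#1 head=2: sll;mul i2&i3 2-wide
#2 head=4: sll i4 RAW r6
#3 head=5: st i5 no-port MEM/MEM
#4 head=6: st i6 no-port MEM/BR
#5 head=7: beq i7 tail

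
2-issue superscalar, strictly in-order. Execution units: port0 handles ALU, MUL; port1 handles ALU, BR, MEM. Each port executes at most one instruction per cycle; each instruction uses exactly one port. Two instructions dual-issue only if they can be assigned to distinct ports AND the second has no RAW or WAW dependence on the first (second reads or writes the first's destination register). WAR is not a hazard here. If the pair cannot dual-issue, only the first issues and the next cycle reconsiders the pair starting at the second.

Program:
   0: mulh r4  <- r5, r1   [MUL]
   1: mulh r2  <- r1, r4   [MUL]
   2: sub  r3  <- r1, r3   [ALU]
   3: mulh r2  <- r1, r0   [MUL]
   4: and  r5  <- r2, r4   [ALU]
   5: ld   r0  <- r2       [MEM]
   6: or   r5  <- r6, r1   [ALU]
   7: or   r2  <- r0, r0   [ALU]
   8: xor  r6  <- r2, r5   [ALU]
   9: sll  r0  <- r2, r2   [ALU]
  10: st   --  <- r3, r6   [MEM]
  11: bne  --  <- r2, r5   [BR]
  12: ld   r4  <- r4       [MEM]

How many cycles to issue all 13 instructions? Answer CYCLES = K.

CYCLES = 9

c0: i0 mulh.MUL  no-port MUL/MUL
c1: i1,i2 mulh.MUL;sub.ALU  2-wide
c2: i3 mulh.MUL  RAW r2
c3: i4,i5 and.ALU;ld.MEM  2-wide
c4: i6,i7 or.ALU;or.ALU  2-wide
c5: i8,i9 xor.ALU;sll.ALU  2-wide
c6: i10 st.MEM  no-port MEM/BR
c7: i11 bne.BR  no-port BR/MEM
c8: i12 ld.MEM  tail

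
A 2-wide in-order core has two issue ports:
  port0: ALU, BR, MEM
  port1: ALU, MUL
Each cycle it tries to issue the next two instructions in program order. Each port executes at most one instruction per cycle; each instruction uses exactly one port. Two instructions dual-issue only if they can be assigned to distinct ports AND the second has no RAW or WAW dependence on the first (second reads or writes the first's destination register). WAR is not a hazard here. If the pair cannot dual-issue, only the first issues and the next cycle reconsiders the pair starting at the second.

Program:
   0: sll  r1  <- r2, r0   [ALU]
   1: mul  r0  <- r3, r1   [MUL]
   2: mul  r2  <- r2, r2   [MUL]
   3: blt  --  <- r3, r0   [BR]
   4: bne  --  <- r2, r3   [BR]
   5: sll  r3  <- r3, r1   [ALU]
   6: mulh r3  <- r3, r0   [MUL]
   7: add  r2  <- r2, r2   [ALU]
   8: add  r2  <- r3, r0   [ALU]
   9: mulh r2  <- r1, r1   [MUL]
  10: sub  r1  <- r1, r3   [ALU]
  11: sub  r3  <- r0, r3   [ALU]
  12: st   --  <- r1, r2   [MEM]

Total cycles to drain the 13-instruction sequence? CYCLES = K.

#0 head=0: sll i0 RAW r1
#1 head=1: mul i1 no-port MUL/MUL
#2 head=2: mul;blt i2&i3 pair
#3 head=4: bne;sll i4&i5 pair
#4 head=6: mulh;add i6&i7 pair
#5 head=8: add i8 WAW r2
#6 head=9: mulh;sub i9&i10 pair
#7 head=11: sub;st i11&i12 pair

CYCLES = 8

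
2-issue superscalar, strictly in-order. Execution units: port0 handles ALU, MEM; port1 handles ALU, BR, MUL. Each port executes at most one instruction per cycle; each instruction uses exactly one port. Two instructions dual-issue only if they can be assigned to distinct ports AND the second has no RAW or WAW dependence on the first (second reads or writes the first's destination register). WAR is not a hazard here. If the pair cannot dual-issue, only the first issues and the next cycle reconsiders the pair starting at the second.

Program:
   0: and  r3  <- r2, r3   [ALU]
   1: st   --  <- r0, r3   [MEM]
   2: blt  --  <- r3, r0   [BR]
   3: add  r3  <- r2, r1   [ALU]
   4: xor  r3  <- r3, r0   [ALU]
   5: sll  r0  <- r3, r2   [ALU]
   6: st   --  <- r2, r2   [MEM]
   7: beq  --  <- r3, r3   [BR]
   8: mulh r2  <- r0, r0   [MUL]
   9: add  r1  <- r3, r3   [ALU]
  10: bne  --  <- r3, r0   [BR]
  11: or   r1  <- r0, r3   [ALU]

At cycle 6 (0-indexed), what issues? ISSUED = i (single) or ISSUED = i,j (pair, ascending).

ISSUED = 8,9

#0 head=0: and i0 RAW r3
#1 head=1: st blt i1,i2 dual
#2 head=3: add i3 RAW+WAW r3
#3 head=4: xor i4 RAW r3
#4 head=5: sll st i5,i6 dual
#5 head=7: beq i7 no-port BR/MUL
#6 head=8: mulh add i8,i9 dual
#7 head=10: bne or i10,i11 dual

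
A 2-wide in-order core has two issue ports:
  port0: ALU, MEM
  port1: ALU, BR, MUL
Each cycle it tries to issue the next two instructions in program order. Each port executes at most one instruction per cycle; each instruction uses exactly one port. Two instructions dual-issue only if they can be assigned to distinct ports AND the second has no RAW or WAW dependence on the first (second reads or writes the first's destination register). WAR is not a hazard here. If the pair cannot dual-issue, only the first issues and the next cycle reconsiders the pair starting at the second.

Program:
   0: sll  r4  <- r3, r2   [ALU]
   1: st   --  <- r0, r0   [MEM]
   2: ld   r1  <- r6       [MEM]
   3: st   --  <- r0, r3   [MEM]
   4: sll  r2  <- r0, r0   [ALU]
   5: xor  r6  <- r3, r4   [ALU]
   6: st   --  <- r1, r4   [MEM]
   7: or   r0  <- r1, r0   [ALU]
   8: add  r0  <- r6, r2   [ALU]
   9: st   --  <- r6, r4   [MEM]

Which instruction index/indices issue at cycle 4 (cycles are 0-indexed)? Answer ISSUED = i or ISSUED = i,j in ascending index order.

ISSUED = 7

#0 head=0: sll;st i0&i1 2-wide
#1 head=2: ld i2 no-port MEM/MEM
#2 head=3: st;sll i3&i4 2-wide
#3 head=5: xor;st i5&i6 2-wide
#4 head=7: or i7 WAW r0
#5 head=8: add;st i8&i9 2-wide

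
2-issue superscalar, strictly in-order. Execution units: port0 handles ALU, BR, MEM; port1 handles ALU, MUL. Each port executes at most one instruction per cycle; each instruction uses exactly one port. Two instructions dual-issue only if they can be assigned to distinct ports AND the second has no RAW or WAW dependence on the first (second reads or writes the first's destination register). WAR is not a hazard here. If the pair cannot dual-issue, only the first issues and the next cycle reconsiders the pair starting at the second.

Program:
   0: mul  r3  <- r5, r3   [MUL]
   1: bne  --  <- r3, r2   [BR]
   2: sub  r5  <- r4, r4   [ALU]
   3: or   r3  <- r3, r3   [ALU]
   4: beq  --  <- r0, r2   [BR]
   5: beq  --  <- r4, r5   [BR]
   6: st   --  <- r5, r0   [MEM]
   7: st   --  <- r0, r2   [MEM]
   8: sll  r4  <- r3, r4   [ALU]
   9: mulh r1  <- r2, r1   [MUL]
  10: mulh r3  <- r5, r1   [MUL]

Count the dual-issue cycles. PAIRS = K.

PAIRS = 3

0. mul @i0  | RAW r3
1. bne/sub @i1+i2  | pair
2. or/beq @i3+i4  | pair
3. beq @i5  | no-port BR/MEM
4. st @i6  | no-port MEM/MEM
5. st/sll @i7+i8  | pair
6. mulh @i9  | no-port MUL/MUL
7. mulh @i10  | tail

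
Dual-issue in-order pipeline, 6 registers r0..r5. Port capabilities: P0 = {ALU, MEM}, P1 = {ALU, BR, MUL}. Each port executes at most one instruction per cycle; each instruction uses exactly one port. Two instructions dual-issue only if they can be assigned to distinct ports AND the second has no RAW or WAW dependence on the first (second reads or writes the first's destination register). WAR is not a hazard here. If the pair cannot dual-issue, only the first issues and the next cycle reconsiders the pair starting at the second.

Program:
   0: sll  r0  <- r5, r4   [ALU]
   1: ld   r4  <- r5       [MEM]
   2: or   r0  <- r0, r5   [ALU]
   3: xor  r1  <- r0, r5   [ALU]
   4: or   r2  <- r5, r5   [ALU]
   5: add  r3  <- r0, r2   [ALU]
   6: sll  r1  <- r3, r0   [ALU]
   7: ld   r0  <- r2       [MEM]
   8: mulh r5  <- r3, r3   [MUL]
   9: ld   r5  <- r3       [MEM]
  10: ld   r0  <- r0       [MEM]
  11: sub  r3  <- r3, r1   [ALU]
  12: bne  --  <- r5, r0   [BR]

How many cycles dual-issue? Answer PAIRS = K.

c0: i0,i1 sll/ld  2-wide
c1: i2 or  RAW r0
c2: i3,i4 xor/or  2-wide
c3: i5 add  RAW r3
c4: i6,i7 sll/ld  2-wide
c5: i8 mulh  WAW r5
c6: i9 ld  no-port MEM/MEM
c7: i10,i11 ld/sub  2-wide
c8: i12 bne  tail

PAIRS = 4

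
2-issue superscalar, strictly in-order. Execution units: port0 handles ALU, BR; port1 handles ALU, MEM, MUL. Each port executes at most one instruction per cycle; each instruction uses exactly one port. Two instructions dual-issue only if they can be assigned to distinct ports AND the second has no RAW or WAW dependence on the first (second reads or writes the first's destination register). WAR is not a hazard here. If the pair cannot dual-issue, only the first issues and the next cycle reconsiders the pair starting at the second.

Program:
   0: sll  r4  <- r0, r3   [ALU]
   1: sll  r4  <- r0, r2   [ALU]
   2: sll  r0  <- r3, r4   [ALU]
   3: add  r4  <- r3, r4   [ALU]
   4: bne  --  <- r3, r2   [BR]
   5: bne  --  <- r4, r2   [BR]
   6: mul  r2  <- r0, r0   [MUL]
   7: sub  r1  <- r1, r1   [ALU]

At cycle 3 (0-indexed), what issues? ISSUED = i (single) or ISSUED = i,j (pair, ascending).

0. sll.ALU @i0  | WAW r4
1. sll.ALU @i1  | RAW r4
2. sll.ALU+add.ALU @i2/i3  | pair
3. bne.BR @i4  | no-port BR/BR
4. bne.BR+mul.MUL @i5/i6  | pair
5. sub.ALU @i7  | tail

ISSUED = 4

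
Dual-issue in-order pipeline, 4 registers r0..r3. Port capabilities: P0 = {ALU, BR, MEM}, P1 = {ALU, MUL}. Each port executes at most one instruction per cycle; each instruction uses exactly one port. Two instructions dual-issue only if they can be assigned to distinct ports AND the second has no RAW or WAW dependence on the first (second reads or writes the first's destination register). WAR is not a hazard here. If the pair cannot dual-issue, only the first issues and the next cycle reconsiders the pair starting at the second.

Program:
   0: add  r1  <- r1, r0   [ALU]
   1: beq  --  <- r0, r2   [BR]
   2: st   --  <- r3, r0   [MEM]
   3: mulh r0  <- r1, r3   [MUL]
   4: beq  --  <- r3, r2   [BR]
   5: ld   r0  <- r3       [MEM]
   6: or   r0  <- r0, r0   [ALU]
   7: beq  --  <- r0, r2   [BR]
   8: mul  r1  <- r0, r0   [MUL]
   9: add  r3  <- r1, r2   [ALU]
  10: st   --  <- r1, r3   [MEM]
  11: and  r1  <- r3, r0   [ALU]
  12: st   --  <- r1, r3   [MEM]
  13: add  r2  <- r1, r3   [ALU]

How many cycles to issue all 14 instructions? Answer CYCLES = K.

CYCLES = 9

[0] i0+i1  add.ALU beq.BR  -- pair
[1] i2+i3  st.MEM mulh.MUL  -- pair
[2] i4  beq.BR  -- no-port BR/MEM
[3] i5  ld.MEM  -- RAW+WAW r0
[4] i6  or.ALU  -- RAW r0
[5] i7+i8  beq.BR mul.MUL  -- pair
[6] i9  add.ALU  -- RAW r3
[7] i10+i11  st.MEM and.ALU  -- pair
[8] i12+i13  st.MEM add.ALU  -- pair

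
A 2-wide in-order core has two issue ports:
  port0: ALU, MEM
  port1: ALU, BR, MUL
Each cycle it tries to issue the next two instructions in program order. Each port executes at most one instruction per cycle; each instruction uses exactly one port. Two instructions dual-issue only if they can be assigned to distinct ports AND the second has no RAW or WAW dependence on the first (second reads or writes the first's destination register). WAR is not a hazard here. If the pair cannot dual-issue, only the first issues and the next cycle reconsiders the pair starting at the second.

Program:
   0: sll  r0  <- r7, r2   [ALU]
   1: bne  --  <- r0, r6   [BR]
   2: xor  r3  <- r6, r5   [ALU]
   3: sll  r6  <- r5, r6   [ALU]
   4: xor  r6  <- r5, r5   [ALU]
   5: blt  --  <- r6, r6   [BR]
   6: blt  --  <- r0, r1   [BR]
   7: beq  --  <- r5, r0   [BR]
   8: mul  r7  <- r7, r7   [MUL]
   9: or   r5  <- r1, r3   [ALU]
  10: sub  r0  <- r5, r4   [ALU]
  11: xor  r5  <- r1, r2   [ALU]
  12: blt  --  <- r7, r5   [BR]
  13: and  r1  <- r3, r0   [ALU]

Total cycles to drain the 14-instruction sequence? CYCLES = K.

CYCLES = 10

#0 head=0: sll.ALU i0 RAW r0
#1 head=1: bne.BR xor.ALU i1,i2 2-wide
#2 head=3: sll.ALU i3 WAW r6
#3 head=4: xor.ALU i4 RAW r6
#4 head=5: blt.BR i5 no-port BR/BR
#5 head=6: blt.BR i6 no-port BR/BR
#6 head=7: beq.BR i7 no-port BR/MUL
#7 head=8: mul.MUL or.ALU i8,i9 2-wide
#8 head=10: sub.ALU xor.ALU i10,i11 2-wide
#9 head=12: blt.BR and.ALU i12,i13 2-wide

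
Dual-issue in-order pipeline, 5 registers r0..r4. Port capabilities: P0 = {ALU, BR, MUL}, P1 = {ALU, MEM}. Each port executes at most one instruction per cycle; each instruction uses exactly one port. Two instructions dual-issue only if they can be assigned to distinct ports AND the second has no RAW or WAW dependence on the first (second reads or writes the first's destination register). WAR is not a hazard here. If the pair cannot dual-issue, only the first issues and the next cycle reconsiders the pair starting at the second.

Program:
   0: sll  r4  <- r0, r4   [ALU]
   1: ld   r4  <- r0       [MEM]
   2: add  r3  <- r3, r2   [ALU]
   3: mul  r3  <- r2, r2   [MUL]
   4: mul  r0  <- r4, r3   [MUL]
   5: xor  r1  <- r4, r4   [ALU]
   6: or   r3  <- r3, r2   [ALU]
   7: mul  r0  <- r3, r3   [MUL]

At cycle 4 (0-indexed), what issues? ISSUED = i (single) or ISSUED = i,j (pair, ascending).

0. sll @i0  | WAW r4
1. ld add @i1+i2  | pair
2. mul @i3  | no-port MUL/MUL
3. mul xor @i4+i5  | pair
4. or @i6  | RAW r3
5. mul @i7  | tail

ISSUED = 6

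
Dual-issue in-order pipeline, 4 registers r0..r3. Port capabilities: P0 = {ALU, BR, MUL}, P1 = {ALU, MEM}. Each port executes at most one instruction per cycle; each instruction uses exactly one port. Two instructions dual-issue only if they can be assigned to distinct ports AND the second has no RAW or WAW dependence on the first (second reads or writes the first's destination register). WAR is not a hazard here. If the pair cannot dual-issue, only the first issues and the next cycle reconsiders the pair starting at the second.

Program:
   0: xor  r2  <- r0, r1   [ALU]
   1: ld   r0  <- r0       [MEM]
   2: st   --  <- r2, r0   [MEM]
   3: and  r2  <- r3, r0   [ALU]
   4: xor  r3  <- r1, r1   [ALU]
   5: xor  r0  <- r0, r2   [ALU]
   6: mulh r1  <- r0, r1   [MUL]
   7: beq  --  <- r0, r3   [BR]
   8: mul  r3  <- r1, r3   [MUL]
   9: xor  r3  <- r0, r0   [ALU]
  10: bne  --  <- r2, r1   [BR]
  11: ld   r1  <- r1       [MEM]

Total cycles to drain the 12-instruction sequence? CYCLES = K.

CYCLES = 8

  cy0 -> i0+i1 (xor.ALU/ld.MEM) 2-wide
  cy1 -> i2+i3 (st.MEM/and.ALU) 2-wide
  cy2 -> i4+i5 (xor.ALU/xor.ALU) 2-wide
  cy3 -> i6 (mulh.MUL) no-port MUL/BR
  cy4 -> i7 (beq.BR) no-port BR/MUL
  cy5 -> i8 (mul.MUL) WAW r3
  cy6 -> i9+i10 (xor.ALU/bne.BR) 2-wide
  cy7 -> i11 (ld.MEM) tail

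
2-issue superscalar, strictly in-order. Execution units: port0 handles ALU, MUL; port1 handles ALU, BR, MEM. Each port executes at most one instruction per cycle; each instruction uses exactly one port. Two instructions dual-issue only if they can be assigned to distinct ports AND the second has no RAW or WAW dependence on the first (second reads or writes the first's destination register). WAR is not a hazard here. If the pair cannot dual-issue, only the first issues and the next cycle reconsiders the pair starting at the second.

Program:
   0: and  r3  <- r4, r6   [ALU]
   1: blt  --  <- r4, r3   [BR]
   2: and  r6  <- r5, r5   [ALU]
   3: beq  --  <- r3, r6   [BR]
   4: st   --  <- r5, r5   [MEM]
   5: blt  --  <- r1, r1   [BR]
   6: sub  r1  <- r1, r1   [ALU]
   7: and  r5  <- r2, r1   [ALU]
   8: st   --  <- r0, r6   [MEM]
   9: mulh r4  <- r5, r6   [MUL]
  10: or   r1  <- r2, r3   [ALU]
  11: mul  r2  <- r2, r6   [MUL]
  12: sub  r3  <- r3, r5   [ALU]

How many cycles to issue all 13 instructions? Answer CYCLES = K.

CYCLES = 8

t=0 i0:and.ALU ; RAW r3
t=1 i1/i2:blt.BR+and.ALU ; 2-wide
t=2 i3:beq.BR ; no-port BR/MEM
t=3 i4:st.MEM ; no-port MEM/BR
t=4 i5/i6:blt.BR+sub.ALU ; 2-wide
t=5 i7/i8:and.ALU+st.MEM ; 2-wide
t=6 i9/i10:mulh.MUL+or.ALU ; 2-wide
t=7 i11/i12:mul.MUL+sub.ALU ; 2-wide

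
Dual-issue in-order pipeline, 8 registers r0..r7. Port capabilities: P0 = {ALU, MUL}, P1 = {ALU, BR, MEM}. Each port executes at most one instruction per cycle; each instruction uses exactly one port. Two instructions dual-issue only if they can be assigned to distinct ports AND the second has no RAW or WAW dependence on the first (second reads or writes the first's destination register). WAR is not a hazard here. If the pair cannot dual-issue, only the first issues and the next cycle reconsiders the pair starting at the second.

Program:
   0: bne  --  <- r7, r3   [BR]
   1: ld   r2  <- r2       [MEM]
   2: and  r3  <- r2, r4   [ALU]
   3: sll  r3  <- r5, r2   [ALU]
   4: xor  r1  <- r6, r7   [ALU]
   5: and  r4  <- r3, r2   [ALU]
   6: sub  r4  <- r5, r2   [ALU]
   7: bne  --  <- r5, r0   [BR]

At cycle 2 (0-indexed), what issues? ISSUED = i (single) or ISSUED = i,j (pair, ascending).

t=0 i0:bne.BR ; no-port BR/MEM
t=1 i1:ld.MEM ; RAW r2
t=2 i2:and.ALU ; WAW r3
t=3 i3,i4:sll.ALU xor.ALU ; dual
t=4 i5:and.ALU ; WAW r4
t=5 i6,i7:sub.ALU bne.BR ; dual

ISSUED = 2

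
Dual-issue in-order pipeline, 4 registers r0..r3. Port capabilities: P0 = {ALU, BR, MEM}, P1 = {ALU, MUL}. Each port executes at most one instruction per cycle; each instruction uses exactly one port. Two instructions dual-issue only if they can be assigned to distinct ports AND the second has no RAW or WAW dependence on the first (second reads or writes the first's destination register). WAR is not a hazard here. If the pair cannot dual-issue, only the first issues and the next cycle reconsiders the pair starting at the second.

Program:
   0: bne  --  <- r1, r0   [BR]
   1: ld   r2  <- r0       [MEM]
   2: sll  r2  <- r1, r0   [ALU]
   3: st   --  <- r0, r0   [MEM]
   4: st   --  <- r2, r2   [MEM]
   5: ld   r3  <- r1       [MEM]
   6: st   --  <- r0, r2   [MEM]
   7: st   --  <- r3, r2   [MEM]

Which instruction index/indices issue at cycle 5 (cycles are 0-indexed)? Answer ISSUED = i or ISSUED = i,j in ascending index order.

ISSUED = 6

  cy0 -> i0 (bne.BR) no-port BR/MEM
  cy1 -> i1 (ld.MEM) WAW r2
  cy2 -> i2&i3 (sll.ALU;st.MEM) pair
  cy3 -> i4 (st.MEM) no-port MEM/MEM
  cy4 -> i5 (ld.MEM) no-port MEM/MEM
  cy5 -> i6 (st.MEM) no-port MEM/MEM
  cy6 -> i7 (st.MEM) tail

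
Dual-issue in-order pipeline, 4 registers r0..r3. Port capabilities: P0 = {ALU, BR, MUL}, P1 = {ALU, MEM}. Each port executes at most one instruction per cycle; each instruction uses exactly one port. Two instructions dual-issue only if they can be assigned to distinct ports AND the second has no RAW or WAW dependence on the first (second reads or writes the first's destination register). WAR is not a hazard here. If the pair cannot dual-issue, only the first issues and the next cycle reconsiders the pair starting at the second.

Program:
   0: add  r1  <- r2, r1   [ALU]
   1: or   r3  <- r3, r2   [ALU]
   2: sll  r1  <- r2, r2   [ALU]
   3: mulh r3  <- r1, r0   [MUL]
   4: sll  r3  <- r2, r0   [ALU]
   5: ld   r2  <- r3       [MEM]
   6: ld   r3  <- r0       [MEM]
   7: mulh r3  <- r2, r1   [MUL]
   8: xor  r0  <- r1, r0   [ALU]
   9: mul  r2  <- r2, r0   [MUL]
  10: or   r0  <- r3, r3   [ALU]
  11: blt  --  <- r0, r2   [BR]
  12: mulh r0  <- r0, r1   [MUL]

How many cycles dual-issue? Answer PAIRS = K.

[0] i0/i1  add.ALU/or.ALU  -- 2-wide
[1] i2  sll.ALU  -- RAW r1
[2] i3  mulh.MUL  -- WAW r3
[3] i4  sll.ALU  -- RAW r3
[4] i5  ld.MEM  -- no-port MEM/MEM
[5] i6  ld.MEM  -- WAW r3
[6] i7/i8  mulh.MUL/xor.ALU  -- 2-wide
[7] i9/i10  mul.MUL/or.ALU  -- 2-wide
[8] i11  blt.BR  -- no-port BR/MUL
[9] i12  mulh.MUL  -- tail

PAIRS = 3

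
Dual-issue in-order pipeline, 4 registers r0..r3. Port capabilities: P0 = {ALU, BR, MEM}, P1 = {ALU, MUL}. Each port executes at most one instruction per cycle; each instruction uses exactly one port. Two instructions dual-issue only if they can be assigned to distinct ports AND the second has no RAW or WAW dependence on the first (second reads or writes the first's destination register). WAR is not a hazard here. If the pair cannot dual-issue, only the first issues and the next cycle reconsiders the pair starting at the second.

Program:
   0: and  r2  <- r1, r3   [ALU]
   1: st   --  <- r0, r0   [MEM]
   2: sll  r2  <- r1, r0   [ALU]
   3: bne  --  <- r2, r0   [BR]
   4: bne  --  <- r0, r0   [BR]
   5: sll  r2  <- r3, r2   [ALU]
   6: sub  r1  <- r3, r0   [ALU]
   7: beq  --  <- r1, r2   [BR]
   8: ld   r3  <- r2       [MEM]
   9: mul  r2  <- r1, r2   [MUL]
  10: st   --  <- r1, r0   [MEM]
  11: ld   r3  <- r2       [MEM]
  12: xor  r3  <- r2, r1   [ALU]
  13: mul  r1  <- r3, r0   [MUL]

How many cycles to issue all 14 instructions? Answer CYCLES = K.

CYCLES = 11

#0 head=0: and.ALU/st.MEM i0&i1 2-wide
#1 head=2: sll.ALU i2 RAW r2
#2 head=3: bne.BR i3 no-port BR/BR
#3 head=4: bne.BR/sll.ALU i4&i5 2-wide
#4 head=6: sub.ALU i6 RAW r1
#5 head=7: beq.BR i7 no-port BR/MEM
#6 head=8: ld.MEM/mul.MUL i8&i9 2-wide
#7 head=10: st.MEM i10 no-port MEM/MEM
#8 head=11: ld.MEM i11 WAW r3
#9 head=12: xor.ALU i12 RAW r3
#10 head=13: mul.MUL i13 tail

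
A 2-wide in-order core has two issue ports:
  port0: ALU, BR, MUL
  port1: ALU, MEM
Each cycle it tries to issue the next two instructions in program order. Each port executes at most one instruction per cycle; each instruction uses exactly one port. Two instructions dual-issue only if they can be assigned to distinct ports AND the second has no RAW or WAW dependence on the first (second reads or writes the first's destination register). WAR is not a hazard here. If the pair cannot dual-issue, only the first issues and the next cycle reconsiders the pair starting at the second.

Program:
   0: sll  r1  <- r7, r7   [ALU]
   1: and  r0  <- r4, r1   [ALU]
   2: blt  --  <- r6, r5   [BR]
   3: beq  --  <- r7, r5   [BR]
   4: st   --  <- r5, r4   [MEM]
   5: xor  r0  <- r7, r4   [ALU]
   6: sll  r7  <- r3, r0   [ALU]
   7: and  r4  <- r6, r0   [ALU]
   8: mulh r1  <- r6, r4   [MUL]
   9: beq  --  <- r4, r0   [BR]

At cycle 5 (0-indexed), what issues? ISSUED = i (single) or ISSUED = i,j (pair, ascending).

  cy0 -> i0 (sll) RAW r1
  cy1 -> i1&i2 (and+blt) dual
  cy2 -> i3&i4 (beq+st) dual
  cy3 -> i5 (xor) RAW r0
  cy4 -> i6&i7 (sll+and) dual
  cy5 -> i8 (mulh) no-port MUL/BR
  cy6 -> i9 (beq) tail

ISSUED = 8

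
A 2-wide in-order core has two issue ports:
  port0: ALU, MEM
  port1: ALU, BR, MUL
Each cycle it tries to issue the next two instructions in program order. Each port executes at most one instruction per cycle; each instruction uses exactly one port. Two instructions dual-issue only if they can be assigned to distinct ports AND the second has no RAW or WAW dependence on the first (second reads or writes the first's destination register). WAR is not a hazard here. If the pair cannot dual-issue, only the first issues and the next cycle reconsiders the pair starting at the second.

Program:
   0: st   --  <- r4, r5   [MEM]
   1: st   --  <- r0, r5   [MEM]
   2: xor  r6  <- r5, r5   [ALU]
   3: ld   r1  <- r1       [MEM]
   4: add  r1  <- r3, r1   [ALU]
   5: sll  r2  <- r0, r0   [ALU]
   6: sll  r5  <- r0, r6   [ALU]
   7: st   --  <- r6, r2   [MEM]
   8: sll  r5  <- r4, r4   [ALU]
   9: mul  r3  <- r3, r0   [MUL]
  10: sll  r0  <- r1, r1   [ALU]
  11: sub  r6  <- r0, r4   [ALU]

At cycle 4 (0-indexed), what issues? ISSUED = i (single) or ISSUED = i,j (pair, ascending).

#0 head=0: st.MEM i0 no-port MEM/MEM
#1 head=1: st.MEM+xor.ALU i1&i2 dual
#2 head=3: ld.MEM i3 RAW+WAW r1
#3 head=4: add.ALU+sll.ALU i4&i5 dual
#4 head=6: sll.ALU+st.MEM i6&i7 dual
#5 head=8: sll.ALU+mul.MUL i8&i9 dual
#6 head=10: sll.ALU i10 RAW r0
#7 head=11: sub.ALU i11 tail

ISSUED = 6,7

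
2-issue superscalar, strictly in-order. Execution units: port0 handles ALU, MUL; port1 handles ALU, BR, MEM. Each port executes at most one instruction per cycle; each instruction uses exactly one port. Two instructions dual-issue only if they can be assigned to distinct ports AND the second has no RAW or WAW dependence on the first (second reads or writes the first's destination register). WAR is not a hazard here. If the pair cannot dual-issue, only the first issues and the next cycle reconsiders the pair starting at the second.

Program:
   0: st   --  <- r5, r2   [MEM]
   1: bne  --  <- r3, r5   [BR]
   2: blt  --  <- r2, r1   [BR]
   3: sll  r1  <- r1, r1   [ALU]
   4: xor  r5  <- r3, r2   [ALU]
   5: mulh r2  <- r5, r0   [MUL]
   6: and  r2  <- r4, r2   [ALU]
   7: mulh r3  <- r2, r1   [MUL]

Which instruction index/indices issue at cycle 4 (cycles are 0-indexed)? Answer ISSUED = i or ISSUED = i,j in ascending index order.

0. st @i0  | no-port MEM/BR
1. bne @i1  | no-port BR/BR
2. blt sll @i2,i3  | dual
3. xor @i4  | RAW r5
4. mulh @i5  | RAW+WAW r2
5. and @i6  | RAW r2
6. mulh @i7  | tail

ISSUED = 5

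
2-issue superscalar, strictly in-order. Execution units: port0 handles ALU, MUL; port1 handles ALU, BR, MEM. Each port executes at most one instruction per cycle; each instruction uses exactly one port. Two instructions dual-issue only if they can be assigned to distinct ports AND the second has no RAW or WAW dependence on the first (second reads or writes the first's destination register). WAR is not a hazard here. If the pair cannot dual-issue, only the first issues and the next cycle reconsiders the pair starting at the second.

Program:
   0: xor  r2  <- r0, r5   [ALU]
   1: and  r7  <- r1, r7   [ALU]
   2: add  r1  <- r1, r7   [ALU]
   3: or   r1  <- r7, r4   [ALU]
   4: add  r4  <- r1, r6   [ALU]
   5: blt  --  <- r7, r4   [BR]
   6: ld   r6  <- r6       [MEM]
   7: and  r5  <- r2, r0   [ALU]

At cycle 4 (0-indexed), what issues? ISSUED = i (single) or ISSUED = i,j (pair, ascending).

ISSUED = 5

t=0 i0/i1:xor;and ; pair
t=1 i2:add ; WAW r1
t=2 i3:or ; RAW r1
t=3 i4:add ; RAW r4
t=4 i5:blt ; no-port BR/MEM
t=5 i6/i7:ld;and ; pair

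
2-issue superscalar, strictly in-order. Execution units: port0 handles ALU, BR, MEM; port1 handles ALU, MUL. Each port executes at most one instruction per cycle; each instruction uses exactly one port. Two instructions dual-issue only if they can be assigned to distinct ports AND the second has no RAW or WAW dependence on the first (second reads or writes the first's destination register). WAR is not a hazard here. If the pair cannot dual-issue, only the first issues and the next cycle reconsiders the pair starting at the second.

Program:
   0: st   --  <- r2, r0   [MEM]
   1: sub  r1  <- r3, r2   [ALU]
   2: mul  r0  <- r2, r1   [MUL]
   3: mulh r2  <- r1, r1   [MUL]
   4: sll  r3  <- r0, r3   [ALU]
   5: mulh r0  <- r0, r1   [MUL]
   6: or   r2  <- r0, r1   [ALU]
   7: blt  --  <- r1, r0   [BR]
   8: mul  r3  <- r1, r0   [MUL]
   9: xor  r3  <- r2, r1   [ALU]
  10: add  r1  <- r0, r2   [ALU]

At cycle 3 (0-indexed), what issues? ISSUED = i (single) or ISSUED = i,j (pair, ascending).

  cy0 -> i0&i1 (st;sub) pair
  cy1 -> i2 (mul) no-port MUL/MUL
  cy2 -> i3&i4 (mulh;sll) pair
  cy3 -> i5 (mulh) RAW r0
  cy4 -> i6&i7 (or;blt) pair
  cy5 -> i8 (mul) WAW r3
  cy6 -> i9&i10 (xor;add) pair

ISSUED = 5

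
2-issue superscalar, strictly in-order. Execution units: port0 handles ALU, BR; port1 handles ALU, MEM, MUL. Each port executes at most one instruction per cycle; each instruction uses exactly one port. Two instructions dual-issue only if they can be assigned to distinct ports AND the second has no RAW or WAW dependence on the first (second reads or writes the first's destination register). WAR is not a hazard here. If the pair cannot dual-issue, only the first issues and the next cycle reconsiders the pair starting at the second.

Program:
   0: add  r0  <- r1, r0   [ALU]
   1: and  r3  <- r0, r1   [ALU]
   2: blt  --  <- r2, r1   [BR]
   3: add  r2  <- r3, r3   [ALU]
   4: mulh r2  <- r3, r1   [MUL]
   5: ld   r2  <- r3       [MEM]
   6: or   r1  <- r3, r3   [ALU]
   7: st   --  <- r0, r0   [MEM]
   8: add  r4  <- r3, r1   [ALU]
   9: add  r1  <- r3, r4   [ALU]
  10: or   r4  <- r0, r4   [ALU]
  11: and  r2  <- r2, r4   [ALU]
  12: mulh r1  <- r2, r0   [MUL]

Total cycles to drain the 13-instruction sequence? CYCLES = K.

t=0 i0:add ; RAW r0
t=1 i1/i2:and/blt ; 2-wide
t=2 i3:add ; WAW r2
t=3 i4:mulh ; no-port MUL/MEM
t=4 i5/i6:ld/or ; 2-wide
t=5 i7/i8:st/add ; 2-wide
t=6 i9/i10:add/or ; 2-wide
t=7 i11:and ; RAW r2
t=8 i12:mulh ; tail

CYCLES = 9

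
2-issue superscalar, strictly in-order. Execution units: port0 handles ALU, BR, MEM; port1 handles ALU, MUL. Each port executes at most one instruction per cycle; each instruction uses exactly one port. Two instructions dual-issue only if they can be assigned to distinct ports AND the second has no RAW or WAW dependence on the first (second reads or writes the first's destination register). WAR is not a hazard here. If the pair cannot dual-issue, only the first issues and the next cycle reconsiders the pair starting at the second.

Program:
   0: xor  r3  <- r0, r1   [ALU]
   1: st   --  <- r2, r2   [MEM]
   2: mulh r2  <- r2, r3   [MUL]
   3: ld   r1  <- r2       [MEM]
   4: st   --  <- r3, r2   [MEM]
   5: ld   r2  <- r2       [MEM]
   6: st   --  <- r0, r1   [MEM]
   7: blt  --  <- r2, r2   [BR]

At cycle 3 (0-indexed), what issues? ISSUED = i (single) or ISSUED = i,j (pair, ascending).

ISSUED = 4

c0: i0/i1 xor.ALU+st.MEM  pair
c1: i2 mulh.MUL  RAW r2
c2: i3 ld.MEM  no-port MEM/MEM
c3: i4 st.MEM  no-port MEM/MEM
c4: i5 ld.MEM  no-port MEM/MEM
c5: i6 st.MEM  no-port MEM/BR
c6: i7 blt.BR  tail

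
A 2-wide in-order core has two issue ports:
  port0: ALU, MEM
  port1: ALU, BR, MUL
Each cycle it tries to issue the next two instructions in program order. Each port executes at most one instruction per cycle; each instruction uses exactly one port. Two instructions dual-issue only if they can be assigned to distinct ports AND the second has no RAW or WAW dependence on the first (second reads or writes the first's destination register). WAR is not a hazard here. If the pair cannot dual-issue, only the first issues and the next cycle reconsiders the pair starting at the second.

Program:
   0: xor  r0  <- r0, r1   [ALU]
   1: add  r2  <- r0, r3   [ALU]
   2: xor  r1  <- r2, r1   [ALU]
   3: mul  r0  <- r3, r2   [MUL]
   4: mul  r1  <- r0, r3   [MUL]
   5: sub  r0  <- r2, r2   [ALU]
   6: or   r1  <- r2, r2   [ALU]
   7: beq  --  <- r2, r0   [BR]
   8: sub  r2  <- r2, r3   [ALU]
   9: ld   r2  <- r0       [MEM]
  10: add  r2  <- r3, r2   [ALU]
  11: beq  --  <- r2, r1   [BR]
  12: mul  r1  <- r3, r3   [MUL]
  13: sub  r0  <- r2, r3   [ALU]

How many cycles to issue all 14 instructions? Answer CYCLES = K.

0. xor.ALU @i0  | RAW r0
1. add.ALU @i1  | RAW r2
2. xor.ALU;mul.MUL @i2+i3  | dual
3. mul.MUL;sub.ALU @i4+i5  | dual
4. or.ALU;beq.BR @i6+i7  | dual
5. sub.ALU @i8  | WAW r2
6. ld.MEM @i9  | RAW+WAW r2
7. add.ALU @i10  | RAW r2
8. beq.BR @i11  | no-port BR/MUL
9. mul.MUL;sub.ALU @i12+i13  | dual

CYCLES = 10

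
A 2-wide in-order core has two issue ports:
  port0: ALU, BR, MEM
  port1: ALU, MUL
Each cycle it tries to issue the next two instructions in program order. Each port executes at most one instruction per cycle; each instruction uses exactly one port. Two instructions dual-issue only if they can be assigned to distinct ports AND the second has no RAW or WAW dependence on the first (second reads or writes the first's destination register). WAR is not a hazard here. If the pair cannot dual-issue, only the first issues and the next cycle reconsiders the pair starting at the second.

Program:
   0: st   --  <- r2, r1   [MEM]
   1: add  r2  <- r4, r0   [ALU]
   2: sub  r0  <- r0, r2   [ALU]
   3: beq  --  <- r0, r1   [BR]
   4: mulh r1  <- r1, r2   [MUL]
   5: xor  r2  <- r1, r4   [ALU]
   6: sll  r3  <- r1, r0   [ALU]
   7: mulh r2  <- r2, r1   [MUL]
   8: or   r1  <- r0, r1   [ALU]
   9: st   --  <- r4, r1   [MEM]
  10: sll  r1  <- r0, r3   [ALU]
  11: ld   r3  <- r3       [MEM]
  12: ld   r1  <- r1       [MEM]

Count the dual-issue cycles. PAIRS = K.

PAIRS = 5

c0: i0&i1 st.MEM;add.ALU  dual
c1: i2 sub.ALU  RAW r0
c2: i3&i4 beq.BR;mulh.MUL  dual
c3: i5&i6 xor.ALU;sll.ALU  dual
c4: i7&i8 mulh.MUL;or.ALU  dual
c5: i9&i10 st.MEM;sll.ALU  dual
c6: i11 ld.MEM  no-port MEM/MEM
c7: i12 ld.MEM  tail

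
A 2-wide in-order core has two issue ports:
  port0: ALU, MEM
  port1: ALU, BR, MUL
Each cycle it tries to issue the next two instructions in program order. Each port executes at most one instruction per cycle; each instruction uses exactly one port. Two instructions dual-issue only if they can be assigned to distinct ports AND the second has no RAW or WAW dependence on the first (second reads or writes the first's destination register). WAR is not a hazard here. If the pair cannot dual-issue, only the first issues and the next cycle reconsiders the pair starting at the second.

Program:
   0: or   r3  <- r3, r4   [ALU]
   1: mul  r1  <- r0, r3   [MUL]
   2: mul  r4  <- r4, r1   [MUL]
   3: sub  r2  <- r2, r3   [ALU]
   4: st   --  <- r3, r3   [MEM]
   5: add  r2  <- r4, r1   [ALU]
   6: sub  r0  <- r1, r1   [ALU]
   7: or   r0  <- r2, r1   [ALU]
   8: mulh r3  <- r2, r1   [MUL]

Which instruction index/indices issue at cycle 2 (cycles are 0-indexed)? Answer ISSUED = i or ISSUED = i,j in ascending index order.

c0: i0 or  RAW r3
c1: i1 mul  no-port MUL/MUL
c2: i2,i3 mul/sub  dual
c3: i4,i5 st/add  dual
c4: i6 sub  WAW r0
c5: i7,i8 or/mulh  dual

ISSUED = 2,3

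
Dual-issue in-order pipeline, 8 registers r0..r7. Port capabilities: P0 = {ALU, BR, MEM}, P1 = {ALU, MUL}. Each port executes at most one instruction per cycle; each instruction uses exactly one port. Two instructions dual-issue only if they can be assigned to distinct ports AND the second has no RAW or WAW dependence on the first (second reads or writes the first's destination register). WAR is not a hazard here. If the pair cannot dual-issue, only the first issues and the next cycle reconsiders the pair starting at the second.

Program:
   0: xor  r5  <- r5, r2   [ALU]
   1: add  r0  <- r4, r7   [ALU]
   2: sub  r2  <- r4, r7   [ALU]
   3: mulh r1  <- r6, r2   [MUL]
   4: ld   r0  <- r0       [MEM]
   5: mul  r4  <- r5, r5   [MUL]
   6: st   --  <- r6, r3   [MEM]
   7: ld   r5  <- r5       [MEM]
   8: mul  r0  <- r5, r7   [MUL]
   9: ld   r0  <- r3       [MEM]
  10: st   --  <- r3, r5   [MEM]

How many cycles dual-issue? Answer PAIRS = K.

  cy0 -> i0+i1 (xor/add) 2-wide
  cy1 -> i2 (sub) RAW r2
  cy2 -> i3+i4 (mulh/ld) 2-wide
  cy3 -> i5+i6 (mul/st) 2-wide
  cy4 -> i7 (ld) RAW r5
  cy5 -> i8 (mul) WAW r0
  cy6 -> i9 (ld) no-port MEM/MEM
  cy7 -> i10 (st) tail

PAIRS = 3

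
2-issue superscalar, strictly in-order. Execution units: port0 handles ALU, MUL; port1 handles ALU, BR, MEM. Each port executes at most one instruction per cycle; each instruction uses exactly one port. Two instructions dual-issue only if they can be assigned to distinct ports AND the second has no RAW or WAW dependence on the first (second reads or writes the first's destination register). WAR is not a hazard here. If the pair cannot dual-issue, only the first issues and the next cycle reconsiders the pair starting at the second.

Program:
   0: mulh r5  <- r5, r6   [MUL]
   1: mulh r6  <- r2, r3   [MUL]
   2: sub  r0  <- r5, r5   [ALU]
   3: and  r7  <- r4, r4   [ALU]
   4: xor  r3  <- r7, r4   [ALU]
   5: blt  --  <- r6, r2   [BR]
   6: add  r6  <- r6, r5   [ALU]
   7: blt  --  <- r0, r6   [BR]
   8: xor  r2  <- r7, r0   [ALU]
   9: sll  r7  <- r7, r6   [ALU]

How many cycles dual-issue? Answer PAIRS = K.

c0: i0 mulh.MUL  no-port MUL/MUL
c1: i1/i2 mulh.MUL;sub.ALU  2-wide
c2: i3 and.ALU  RAW r7
c3: i4/i5 xor.ALU;blt.BR  2-wide
c4: i6 add.ALU  RAW r6
c5: i7/i8 blt.BR;xor.ALU  2-wide
c6: i9 sll.ALU  tail

PAIRS = 3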